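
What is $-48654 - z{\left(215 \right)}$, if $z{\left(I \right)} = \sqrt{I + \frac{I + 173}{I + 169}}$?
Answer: $-48654 - \frac{\sqrt{124422}}{24} \approx -48669.0$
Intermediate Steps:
$z{\left(I \right)} = \sqrt{I + \frac{173 + I}{169 + I}}$
$-48654 - z{\left(215 \right)} = -48654 - \sqrt{\frac{173 + 215 + 215 \left(169 + 215\right)}{169 + 215}} = -48654 - \sqrt{\frac{173 + 215 + 215 \cdot 384}{384}} = -48654 - \sqrt{\frac{173 + 215 + 82560}{384}} = -48654 - \sqrt{\frac{1}{384} \cdot 82948} = -48654 - \sqrt{\frac{20737}{96}} = -48654 - \frac{\sqrt{124422}}{24}$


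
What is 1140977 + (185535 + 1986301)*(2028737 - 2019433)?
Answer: 20207903121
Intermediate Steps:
1140977 + (185535 + 1986301)*(2028737 - 2019433) = 1140977 + 2171836*9304 = 1140977 + 20206762144 = 20207903121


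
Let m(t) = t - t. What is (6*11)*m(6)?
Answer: 0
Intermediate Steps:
m(t) = 0
(6*11)*m(6) = (6*11)*0 = 66*0 = 0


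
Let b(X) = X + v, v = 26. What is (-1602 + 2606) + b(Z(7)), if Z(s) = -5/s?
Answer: 7205/7 ≈ 1029.3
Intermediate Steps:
b(X) = 26 + X (b(X) = X + 26 = 26 + X)
(-1602 + 2606) + b(Z(7)) = (-1602 + 2606) + (26 - 5/7) = 1004 + (26 - 5*⅐) = 1004 + (26 - 5/7) = 1004 + 177/7 = 7205/7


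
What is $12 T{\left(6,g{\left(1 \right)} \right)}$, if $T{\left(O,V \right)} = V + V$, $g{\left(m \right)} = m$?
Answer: $24$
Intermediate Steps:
$T{\left(O,V \right)} = 2 V$
$12 T{\left(6,g{\left(1 \right)} \right)} = 12 \cdot 2 \cdot 1 = 12 \cdot 2 = 24$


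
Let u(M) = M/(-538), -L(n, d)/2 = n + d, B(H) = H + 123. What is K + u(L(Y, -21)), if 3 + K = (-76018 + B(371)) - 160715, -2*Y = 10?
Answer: -63549124/269 ≈ -2.3624e+5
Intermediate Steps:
B(H) = 123 + H
Y = -5 (Y = -½*10 = -5)
K = -236242 (K = -3 + ((-76018 + (123 + 371)) - 160715) = -3 + ((-76018 + 494) - 160715) = -3 + (-75524 - 160715) = -3 - 236239 = -236242)
L(n, d) = -2*d - 2*n (L(n, d) = -2*(n + d) = -2*(d + n) = -2*d - 2*n)
u(M) = -M/538 (u(M) = M*(-1/538) = -M/538)
K + u(L(Y, -21)) = -236242 - (-2*(-21) - 2*(-5))/538 = -236242 - (42 + 10)/538 = -236242 - 1/538*52 = -236242 - 26/269 = -63549124/269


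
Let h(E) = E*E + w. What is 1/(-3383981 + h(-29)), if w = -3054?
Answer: -1/3386194 ≈ -2.9532e-7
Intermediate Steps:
h(E) = -3054 + E² (h(E) = E*E - 3054 = E² - 3054 = -3054 + E²)
1/(-3383981 + h(-29)) = 1/(-3383981 + (-3054 + (-29)²)) = 1/(-3383981 + (-3054 + 841)) = 1/(-3383981 - 2213) = 1/(-3386194) = -1/3386194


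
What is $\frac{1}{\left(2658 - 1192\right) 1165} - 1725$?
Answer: $- \frac{2946110249}{1707890} \approx -1725.0$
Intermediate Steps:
$\frac{1}{\left(2658 - 1192\right) 1165} - 1725 = \frac{1}{1466} \cdot \frac{1}{1165} - 1725 = \frac{1}{1707890} - 1725 = - \frac{2946110249}{1707890}$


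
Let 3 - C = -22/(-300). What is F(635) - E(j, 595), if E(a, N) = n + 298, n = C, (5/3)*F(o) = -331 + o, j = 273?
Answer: -17779/150 ≈ -118.53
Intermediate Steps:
C = 439/150 (C = 3 - (-22)/(-300) = 3 - (-22)*(-1)/300 = 3 - 1*11/150 = 3 - 11/150 = 439/150 ≈ 2.9267)
F(o) = -993/5 + 3*o/5 (F(o) = 3*(-331 + o)/5 = -993/5 + 3*o/5)
n = 439/150 ≈ 2.9267
E(a, N) = 45139/150 (E(a, N) = 439/150 + 298 = 45139/150)
F(635) - E(j, 595) = (-993/5 + (⅗)*635) - 1*45139/150 = (-993/5 + 381) - 45139/150 = 912/5 - 45139/150 = -17779/150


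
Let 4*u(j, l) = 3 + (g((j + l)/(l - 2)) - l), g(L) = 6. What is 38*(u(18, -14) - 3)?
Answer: 209/2 ≈ 104.50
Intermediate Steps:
u(j, l) = 9/4 - l/4 (u(j, l) = (3 + (6 - l))/4 = (9 - l)/4 = 9/4 - l/4)
38*(u(18, -14) - 3) = 38*((9/4 - ¼*(-14)) - 3) = 38*((9/4 + 7/2) - 3) = 38*(23/4 - 3) = 38*(11/4) = 209/2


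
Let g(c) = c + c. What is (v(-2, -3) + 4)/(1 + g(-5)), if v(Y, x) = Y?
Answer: -2/9 ≈ -0.22222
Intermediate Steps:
g(c) = 2*c
(v(-2, -3) + 4)/(1 + g(-5)) = (-2 + 4)/(1 + 2*(-5)) = 2/(1 - 10) = 2/(-9) = 2*(-⅑) = -2/9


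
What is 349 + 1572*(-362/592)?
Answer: -45307/74 ≈ -612.26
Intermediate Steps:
349 + 1572*(-362/592) = 349 + 1572*(-362*1/592) = 349 + 1572*(-181/296) = 349 - 71133/74 = -45307/74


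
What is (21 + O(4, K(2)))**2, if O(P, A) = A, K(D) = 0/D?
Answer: 441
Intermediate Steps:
K(D) = 0
(21 + O(4, K(2)))**2 = (21 + 0)**2 = 21**2 = 441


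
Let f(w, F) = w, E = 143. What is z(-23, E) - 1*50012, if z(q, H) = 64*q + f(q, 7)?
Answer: -51507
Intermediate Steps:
z(q, H) = 65*q (z(q, H) = 64*q + q = 65*q)
z(-23, E) - 1*50012 = 65*(-23) - 1*50012 = -1495 - 50012 = -51507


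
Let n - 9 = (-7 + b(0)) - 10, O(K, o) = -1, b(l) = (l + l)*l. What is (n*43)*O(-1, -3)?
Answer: 344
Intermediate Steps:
b(l) = 2*l² (b(l) = (2*l)*l = 2*l²)
n = -8 (n = 9 + ((-7 + 2*0²) - 10) = 9 + ((-7 + 2*0) - 10) = 9 + ((-7 + 0) - 10) = 9 + (-7 - 10) = 9 - 17 = -8)
(n*43)*O(-1, -3) = -8*43*(-1) = -344*(-1) = 344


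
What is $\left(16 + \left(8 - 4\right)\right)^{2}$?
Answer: $400$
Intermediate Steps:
$\left(16 + \left(8 - 4\right)\right)^{2} = \left(16 + 4\right)^{2} = 20^{2} = 400$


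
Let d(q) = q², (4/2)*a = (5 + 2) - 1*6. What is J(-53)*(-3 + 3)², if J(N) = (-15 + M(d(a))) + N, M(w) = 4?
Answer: 0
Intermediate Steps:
a = ½ (a = ((5 + 2) - 1*6)/2 = (7 - 6)/2 = (½)*1 = ½ ≈ 0.50000)
J(N) = -11 + N (J(N) = (-15 + 4) + N = -11 + N)
J(-53)*(-3 + 3)² = (-11 - 53)*(-3 + 3)² = -64*0² = -64*0 = 0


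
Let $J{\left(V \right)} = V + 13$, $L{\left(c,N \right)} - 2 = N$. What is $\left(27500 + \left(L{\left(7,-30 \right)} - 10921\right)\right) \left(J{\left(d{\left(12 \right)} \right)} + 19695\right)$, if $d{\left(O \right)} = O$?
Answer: $326385720$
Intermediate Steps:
$L{\left(c,N \right)} = 2 + N$
$J{\left(V \right)} = 13 + V$
$\left(27500 + \left(L{\left(7,-30 \right)} - 10921\right)\right) \left(J{\left(d{\left(12 \right)} \right)} + 19695\right) = \left(27500 + \left(\left(2 - 30\right) - 10921\right)\right) \left(\left(13 + 12\right) + 19695\right) = \left(27500 - 10949\right) \left(25 + 19695\right) = \left(27500 - 10949\right) 19720 = 16551 \cdot 19720 = 326385720$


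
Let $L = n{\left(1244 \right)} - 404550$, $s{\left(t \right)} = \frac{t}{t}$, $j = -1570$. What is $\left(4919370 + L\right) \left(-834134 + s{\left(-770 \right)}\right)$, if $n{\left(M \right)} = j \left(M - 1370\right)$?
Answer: $-3930968541120$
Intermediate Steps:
$n{\left(M \right)} = 2150900 - 1570 M$ ($n{\left(M \right)} = - 1570 \left(M - 1370\right) = - 1570 \left(-1370 + M\right) = 2150900 - 1570 M$)
$s{\left(t \right)} = 1$
$L = -206730$ ($L = \left(2150900 - 1953080\right) - 404550 = 197820 - 404550 = -206730$)
$\left(4919370 + L\right) \left(-834134 + s{\left(-770 \right)}\right) = \left(4919370 - 206730\right) \left(-834134 + 1\right) = 4712640 \left(-834133\right) = -3930968541120$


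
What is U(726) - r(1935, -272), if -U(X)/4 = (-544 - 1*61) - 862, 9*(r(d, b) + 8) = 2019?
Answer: 16955/3 ≈ 5651.7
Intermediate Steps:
r(d, b) = 649/3 (r(d, b) = -8 + (⅑)*2019 = -8 + 673/3 = 649/3)
U(X) = 5868 (U(X) = -4*((-544 - 1*61) - 862) = -4*((-544 - 61) - 862) = -4*(-605 - 862) = -4*(-1467) = 5868)
U(726) - r(1935, -272) = 5868 - 1*649/3 = 5868 - 649/3 = 16955/3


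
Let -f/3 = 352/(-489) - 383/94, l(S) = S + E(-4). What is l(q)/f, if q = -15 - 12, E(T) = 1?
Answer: -398372/220375 ≈ -1.8077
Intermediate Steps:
q = -27
l(S) = 1 + S (l(S) = S + 1 = 1 + S)
f = 220375/15322 (f = -3*(352/(-489) - 383/94) = -3*(352*(-1/489) - 383*1/94) = -3*(-352/489 - 383/94) = -3*(-220375/45966) = 220375/15322 ≈ 14.383)
l(q)/f = (1 - 27)/(220375/15322) = -26*15322/220375 = -398372/220375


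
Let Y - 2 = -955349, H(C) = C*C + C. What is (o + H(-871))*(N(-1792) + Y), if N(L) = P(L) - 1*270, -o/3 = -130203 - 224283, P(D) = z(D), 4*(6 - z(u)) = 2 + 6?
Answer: -1740389152764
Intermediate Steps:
z(u) = 4 (z(u) = 6 - (2 + 6)/4 = 6 - ¼*8 = 6 - 2 = 4)
P(D) = 4
H(C) = C + C² (H(C) = C² + C = C + C²)
o = 1063458 (o = -3*(-130203 - 224283) = -3*(-354486) = 1063458)
N(L) = -266 (N(L) = 4 - 1*270 = 4 - 270 = -266)
Y = -955347 (Y = 2 - 955349 = -955347)
(o + H(-871))*(N(-1792) + Y) = (1063458 - 871*(1 - 871))*(-266 - 955347) = (1063458 - 871*(-870))*(-955613) = (1063458 + 757770)*(-955613) = 1821228*(-955613) = -1740389152764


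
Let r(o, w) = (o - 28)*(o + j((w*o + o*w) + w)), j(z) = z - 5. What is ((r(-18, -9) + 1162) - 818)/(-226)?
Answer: 6544/113 ≈ 57.911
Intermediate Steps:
j(z) = -5 + z
r(o, w) = (-28 + o)*(-5 + o + w + 2*o*w) (r(o, w) = (o - 28)*(o + (-5 + ((w*o + o*w) + w))) = (-28 + o)*(o + (-5 + ((o*w + o*w) + w))) = (-28 + o)*(o + (-5 + (2*o*w + w))) = (-28 + o)*(o + (-5 + (w + 2*o*w))) = (-28 + o)*(o + (-5 + w + 2*o*w)) = (-28 + o)*(-5 + o + w + 2*o*w))
((r(-18, -9) + 1162) - 818)/(-226) = (((140 + (-18)**2 - 33*(-18) - 28*(-9) - 55*(-18)*(-9) + 2*(-9)*(-18)**2) + 1162) - 818)/(-226) = (((140 + 324 + 594 + 252 - 8910 + 2*(-9)*324) + 1162) - 818)*(-1/226) = (((140 + 324 + 594 + 252 - 8910 - 5832) + 1162) - 818)*(-1/226) = ((-13432 + 1162) - 818)*(-1/226) = (-12270 - 818)*(-1/226) = -13088*(-1/226) = 6544/113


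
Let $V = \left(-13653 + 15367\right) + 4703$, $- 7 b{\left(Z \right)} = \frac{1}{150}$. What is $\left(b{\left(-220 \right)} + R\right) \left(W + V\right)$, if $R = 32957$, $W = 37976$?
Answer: $\frac{1536213061657}{1050} \approx 1.4631 \cdot 10^{9}$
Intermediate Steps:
$b{\left(Z \right)} = - \frac{1}{1050}$ ($b{\left(Z \right)} = - \frac{1}{7 \cdot 150} = \left(- \frac{1}{7}\right) \frac{1}{150} = - \frac{1}{1050}$)
$V = 6417$ ($V = 1714 + 4703 = 6417$)
$\left(b{\left(-220 \right)} + R\right) \left(W + V\right) = \left(- \frac{1}{1050} + 32957\right) \left(37976 + 6417\right) = \frac{34604849}{1050} \cdot 44393 = \frac{1536213061657}{1050}$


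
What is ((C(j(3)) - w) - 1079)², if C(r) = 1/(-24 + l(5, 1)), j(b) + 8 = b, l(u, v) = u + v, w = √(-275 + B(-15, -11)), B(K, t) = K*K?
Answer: 377236729/324 + 97115*I*√2/9 ≈ 1.1643e+6 + 15260.0*I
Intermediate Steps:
B(K, t) = K²
w = 5*I*√2 (w = √(-275 + (-15)²) = √(-275 + 225) = √(-50) = 5*I*√2 ≈ 7.0711*I)
j(b) = -8 + b
C(r) = -1/18 (C(r) = 1/(-24 + (5 + 1)) = 1/(-24 + 6) = 1/(-18) = -1/18)
((C(j(3)) - w) - 1079)² = ((-1/18 - 5*I*√2) - 1079)² = (-19423/18 - 5*I*√2)²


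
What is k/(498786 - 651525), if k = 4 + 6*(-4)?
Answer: 20/152739 ≈ 0.00013094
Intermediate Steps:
k = -20 (k = 4 - 24 = -20)
k/(498786 - 651525) = -20/(498786 - 651525) = -20/(-152739) = -20*(-1/152739) = 20/152739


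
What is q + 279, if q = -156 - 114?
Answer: 9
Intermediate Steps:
q = -270
q + 279 = -270 + 279 = 9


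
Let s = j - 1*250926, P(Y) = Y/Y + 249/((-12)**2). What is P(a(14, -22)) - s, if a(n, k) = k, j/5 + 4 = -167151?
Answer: 52161779/48 ≈ 1.0867e+6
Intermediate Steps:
j = -835775 (j = -20 + 5*(-167151) = -20 - 835755 = -835775)
P(Y) = 131/48 (P(Y) = 1 + 249/144 = 1 + 249*(1/144) = 1 + 83/48 = 131/48)
s = -1086701 (s = -835775 - 1*250926 = -835775 - 250926 = -1086701)
P(a(14, -22)) - s = 131/48 - 1*(-1086701) = 131/48 + 1086701 = 52161779/48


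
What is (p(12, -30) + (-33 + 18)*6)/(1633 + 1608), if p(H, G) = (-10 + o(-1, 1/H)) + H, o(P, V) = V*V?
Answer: -12671/466704 ≈ -0.027150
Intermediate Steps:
o(P, V) = V²
p(H, G) = -10 + H + H⁻² (p(H, G) = (-10 + (1/H)²) + H = (-10 + H⁻²) + H = -10 + H + H⁻²)
(p(12, -30) + (-33 + 18)*6)/(1633 + 1608) = ((-10 + 12 + 12⁻²) + (-33 + 18)*6)/(1633 + 1608) = ((-10 + 12 + 1/144) - 15*6)/3241 = (289/144 - 90)*(1/3241) = -12671/144*1/3241 = -12671/466704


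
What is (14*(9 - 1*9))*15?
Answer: 0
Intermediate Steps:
(14*(9 - 1*9))*15 = (14*(9 - 9))*15 = (14*0)*15 = 0*15 = 0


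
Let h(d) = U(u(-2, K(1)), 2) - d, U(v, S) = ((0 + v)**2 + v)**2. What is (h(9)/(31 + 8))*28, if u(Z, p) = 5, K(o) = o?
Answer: 8316/13 ≈ 639.69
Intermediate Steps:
U(v, S) = (v + v**2)**2 (U(v, S) = (v**2 + v)**2 = (v + v**2)**2)
h(d) = 900 - d (h(d) = 5**2*(1 + 5)**2 - d = 25*6**2 - d = 25*36 - d = 900 - d)
(h(9)/(31 + 8))*28 = ((900 - 1*9)/(31 + 8))*28 = ((900 - 9)/39)*28 = (891*(1/39))*28 = (297/13)*28 = 8316/13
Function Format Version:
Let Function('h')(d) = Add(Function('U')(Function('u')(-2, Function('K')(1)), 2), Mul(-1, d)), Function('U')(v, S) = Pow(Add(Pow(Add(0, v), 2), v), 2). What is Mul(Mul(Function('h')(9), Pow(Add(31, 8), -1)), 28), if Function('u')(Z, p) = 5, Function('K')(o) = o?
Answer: Rational(8316, 13) ≈ 639.69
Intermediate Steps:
Function('U')(v, S) = Pow(Add(v, Pow(v, 2)), 2) (Function('U')(v, S) = Pow(Add(Pow(v, 2), v), 2) = Pow(Add(v, Pow(v, 2)), 2))
Function('h')(d) = Add(900, Mul(-1, d)) (Function('h')(d) = Add(Mul(Pow(5, 2), Pow(Add(1, 5), 2)), Mul(-1, d)) = Add(Mul(25, Pow(6, 2)), Mul(-1, d)) = Add(Mul(25, 36), Mul(-1, d)) = Add(900, Mul(-1, d)))
Mul(Mul(Function('h')(9), Pow(Add(31, 8), -1)), 28) = Mul(Mul(Add(900, Mul(-1, 9)), Pow(Add(31, 8), -1)), 28) = Mul(Mul(Add(900, -9), Pow(39, -1)), 28) = Mul(Mul(891, Rational(1, 39)), 28) = Mul(Rational(297, 13), 28) = Rational(8316, 13)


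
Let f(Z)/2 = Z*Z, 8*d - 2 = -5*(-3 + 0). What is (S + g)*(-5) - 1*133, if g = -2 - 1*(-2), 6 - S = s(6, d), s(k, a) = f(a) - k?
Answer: -4731/32 ≈ -147.84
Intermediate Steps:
d = 17/8 (d = ¼ + (-5*(-3 + 0))/8 = ¼ + (-5*(-3))/8 = ¼ + (⅛)*15 = ¼ + 15/8 = 17/8 ≈ 2.1250)
f(Z) = 2*Z² (f(Z) = 2*(Z*Z) = 2*Z²)
s(k, a) = -k + 2*a² (s(k, a) = 2*a² - k = -k + 2*a²)
S = 95/32 (S = 6 - (-1*6 + 2*(17/8)²) = 6 - (-6 + 2*(289/64)) = 6 - (-6 + 289/32) = 6 - 1*97/32 = 6 - 97/32 = 95/32 ≈ 2.9688)
g = 0 (g = -2 + 2 = 0)
(S + g)*(-5) - 1*133 = (95/32 + 0)*(-5) - 1*133 = (95/32)*(-5) - 133 = -475/32 - 133 = -4731/32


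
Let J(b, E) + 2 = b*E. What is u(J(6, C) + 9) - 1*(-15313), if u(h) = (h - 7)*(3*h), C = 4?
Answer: 17545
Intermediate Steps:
J(b, E) = -2 + E*b (J(b, E) = -2 + b*E = -2 + E*b)
u(h) = 3*h*(-7 + h) (u(h) = (-7 + h)*(3*h) = 3*h*(-7 + h))
u(J(6, C) + 9) - 1*(-15313) = 3*((-2 + 4*6) + 9)*(-7 + ((-2 + 4*6) + 9)) - 1*(-15313) = 3*((-2 + 24) + 9)*(-7 + ((-2 + 24) + 9)) + 15313 = 3*(22 + 9)*(-7 + (22 + 9)) + 15313 = 3*31*(-7 + 31) + 15313 = 3*31*24 + 15313 = 2232 + 15313 = 17545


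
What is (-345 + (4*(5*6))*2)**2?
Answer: 11025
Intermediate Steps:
(-345 + (4*(5*6))*2)**2 = (-345 + (4*30)*2)**2 = (-345 + 120*2)**2 = (-345 + 240)**2 = (-105)**2 = 11025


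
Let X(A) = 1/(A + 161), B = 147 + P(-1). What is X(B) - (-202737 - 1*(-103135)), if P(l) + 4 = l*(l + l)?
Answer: 30478213/306 ≈ 99602.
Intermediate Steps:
P(l) = -4 + 2*l**2 (P(l) = -4 + l*(l + l) = -4 + l*(2*l) = -4 + 2*l**2)
B = 145 (B = 147 + (-4 + 2*(-1)**2) = 147 + (-4 + 2*1) = 147 + (-4 + 2) = 147 - 2 = 145)
X(A) = 1/(161 + A)
X(B) - (-202737 - 1*(-103135)) = 1/(161 + 145) - (-202737 - 1*(-103135)) = 1/306 - (-202737 + 103135) = 1/306 - 1*(-99602) = 1/306 + 99602 = 30478213/306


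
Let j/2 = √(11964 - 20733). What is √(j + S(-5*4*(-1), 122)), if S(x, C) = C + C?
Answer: √(244 + 2*I*√8769) ≈ 16.607 + 5.6387*I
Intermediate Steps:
j = 2*I*√8769 (j = 2*√(11964 - 20733) = 2*√(-8769) = 2*(I*√8769) = 2*I*√8769 ≈ 187.29*I)
S(x, C) = 2*C
√(j + S(-5*4*(-1), 122)) = √(2*I*√8769 + 2*122) = √(2*I*√8769 + 244) = √(244 + 2*I*√8769)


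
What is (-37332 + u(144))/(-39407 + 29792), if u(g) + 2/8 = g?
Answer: 148753/38460 ≈ 3.8677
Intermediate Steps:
u(g) = -¼ + g
(-37332 + u(144))/(-39407 + 29792) = (-37332 + (-¼ + 144))/(-39407 + 29792) = (-37332 + 575/4)/(-9615) = -148753/4*(-1/9615) = 148753/38460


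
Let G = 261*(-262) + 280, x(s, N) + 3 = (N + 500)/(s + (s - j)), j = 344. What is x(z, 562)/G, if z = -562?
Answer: 2733/49986868 ≈ 5.4674e-5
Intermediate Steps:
x(s, N) = -3 + (500 + N)/(-344 + 2*s) (x(s, N) = -3 + (N + 500)/(s + (s - 1*344)) = -3 + (500 + N)/(s + (s - 344)) = -3 + (500 + N)/(s + (-344 + s)) = -3 + (500 + N)/(-344 + 2*s))
G = -68102 (G = -68382 + 280 = -68102)
x(z, 562)/G = ((1532 + 562 - 6*(-562))/(2*(-172 - 562)))/(-68102) = ((½)*(1532 + 562 + 3372)/(-734))*(-1/68102) = ((½)*(-1/734)*5466)*(-1/68102) = -2733/734*(-1/68102) = 2733/49986868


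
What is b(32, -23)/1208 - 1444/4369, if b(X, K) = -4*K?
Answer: -335601/1319438 ≈ -0.25435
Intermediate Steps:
b(32, -23)/1208 - 1444/4369 = -4*(-23)/1208 - 1444/4369 = 92*(1/1208) - 1444*1/4369 = 23/302 - 1444/4369 = -335601/1319438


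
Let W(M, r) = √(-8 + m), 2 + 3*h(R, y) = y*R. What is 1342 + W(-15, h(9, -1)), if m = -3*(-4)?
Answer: 1344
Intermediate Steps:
h(R, y) = -⅔ + R*y/3 (h(R, y) = -⅔ + (y*R)/3 = -⅔ + (R*y)/3 = -⅔ + R*y/3)
m = 12
W(M, r) = 2 (W(M, r) = √(-8 + 12) = √4 = 2)
1342 + W(-15, h(9, -1)) = 1342 + 2 = 1344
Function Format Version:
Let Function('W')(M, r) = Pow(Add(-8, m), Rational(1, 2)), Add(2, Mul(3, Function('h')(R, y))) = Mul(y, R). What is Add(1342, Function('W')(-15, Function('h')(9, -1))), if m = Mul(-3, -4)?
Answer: 1344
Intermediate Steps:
Function('h')(R, y) = Add(Rational(-2, 3), Mul(Rational(1, 3), R, y)) (Function('h')(R, y) = Add(Rational(-2, 3), Mul(Rational(1, 3), Mul(y, R))) = Add(Rational(-2, 3), Mul(Rational(1, 3), Mul(R, y))) = Add(Rational(-2, 3), Mul(Rational(1, 3), R, y)))
m = 12
Function('W')(M, r) = 2 (Function('W')(M, r) = Pow(Add(-8, 12), Rational(1, 2)) = Pow(4, Rational(1, 2)) = 2)
Add(1342, Function('W')(-15, Function('h')(9, -1))) = Add(1342, 2) = 1344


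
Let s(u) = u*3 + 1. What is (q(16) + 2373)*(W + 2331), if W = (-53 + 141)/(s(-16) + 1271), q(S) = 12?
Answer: 94513310/17 ≈ 5.5596e+6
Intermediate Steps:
s(u) = 1 + 3*u (s(u) = 3*u + 1 = 1 + 3*u)
W = 11/153 (W = (-53 + 141)/((1 + 3*(-16)) + 1271) = 88/((1 - 48) + 1271) = 88/(-47 + 1271) = 88/1224 = 88*(1/1224) = 11/153 ≈ 0.071895)
(q(16) + 2373)*(W + 2331) = (12 + 2373)*(11/153 + 2331) = 2385*(356654/153) = 94513310/17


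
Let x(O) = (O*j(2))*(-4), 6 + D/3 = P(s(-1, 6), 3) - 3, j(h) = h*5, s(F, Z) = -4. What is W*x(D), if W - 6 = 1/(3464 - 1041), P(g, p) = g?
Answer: 22680840/2423 ≈ 9360.6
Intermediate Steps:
j(h) = 5*h
D = -39 (D = -18 + 3*(-4 - 3) = -18 + 3*(-7) = -18 - 21 = -39)
x(O) = -40*O (x(O) = (O*(5*2))*(-4) = (O*10)*(-4) = (10*O)*(-4) = -40*O)
W = 14539/2423 (W = 6 + 1/(3464 - 1041) = 6 + 1/2423 = 14539/2423 ≈ 6.0004)
W*x(D) = 14539*(-40*(-39))/2423 = (14539/2423)*1560 = 22680840/2423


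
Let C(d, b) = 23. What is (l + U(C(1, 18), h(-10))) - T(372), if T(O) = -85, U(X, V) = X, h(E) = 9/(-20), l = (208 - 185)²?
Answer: 637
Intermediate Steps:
l = 529 (l = 23² = 529)
h(E) = -9/20 (h(E) = 9*(-1/20) = -9/20)
(l + U(C(1, 18), h(-10))) - T(372) = (529 + 23) - 1*(-85) = 552 + 85 = 637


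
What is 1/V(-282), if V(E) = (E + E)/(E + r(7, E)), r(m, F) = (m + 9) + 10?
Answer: 64/141 ≈ 0.45390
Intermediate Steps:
r(m, F) = 19 + m (r(m, F) = (9 + m) + 10 = 19 + m)
V(E) = 2*E/(26 + E) (V(E) = (E + E)/(E + (19 + 7)) = (2*E)/(E + 26) = (2*E)/(26 + E) = 2*E/(26 + E))
1/V(-282) = 1/(2*(-282)/(26 - 282)) = 1/(2*(-282)/(-256)) = 1/(2*(-282)*(-1/256)) = 1/(141/64) = 64/141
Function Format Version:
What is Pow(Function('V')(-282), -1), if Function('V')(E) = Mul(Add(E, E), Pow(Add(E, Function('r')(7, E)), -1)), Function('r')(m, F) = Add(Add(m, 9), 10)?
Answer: Rational(64, 141) ≈ 0.45390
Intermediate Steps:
Function('r')(m, F) = Add(19, m) (Function('r')(m, F) = Add(Add(9, m), 10) = Add(19, m))
Function('V')(E) = Mul(2, E, Pow(Add(26, E), -1)) (Function('V')(E) = Mul(Add(E, E), Pow(Add(E, Add(19, 7)), -1)) = Mul(Mul(2, E), Pow(Add(E, 26), -1)) = Mul(Mul(2, E), Pow(Add(26, E), -1)) = Mul(2, E, Pow(Add(26, E), -1)))
Pow(Function('V')(-282), -1) = Pow(Mul(2, -282, Pow(Add(26, -282), -1)), -1) = Pow(Mul(2, -282, Pow(-256, -1)), -1) = Pow(Mul(2, -282, Rational(-1, 256)), -1) = Pow(Rational(141, 64), -1) = Rational(64, 141)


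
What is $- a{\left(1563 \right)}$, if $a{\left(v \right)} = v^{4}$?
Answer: $-5968097534961$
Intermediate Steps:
$- a{\left(1563 \right)} = - 1563^{4} = \left(-1\right) 5968097534961 = -5968097534961$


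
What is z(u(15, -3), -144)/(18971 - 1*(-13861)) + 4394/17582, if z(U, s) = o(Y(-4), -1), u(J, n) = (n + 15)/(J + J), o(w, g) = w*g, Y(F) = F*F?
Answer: 4499453/18039132 ≈ 0.24943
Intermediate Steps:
Y(F) = F**2
o(w, g) = g*w
u(J, n) = (15 + n)/(2*J) (u(J, n) = (15 + n)/((2*J)) = (15 + n)*(1/(2*J)) = (15 + n)/(2*J))
z(U, s) = -16 (z(U, s) = -1*(-4)**2 = -1*16 = -16)
z(u(15, -3), -144)/(18971 - 1*(-13861)) + 4394/17582 = -16/(18971 - 1*(-13861)) + 4394/17582 = -16/(18971 + 13861) + 4394*(1/17582) = -16/32832 + 2197/8791 = -16*1/32832 + 2197/8791 = -1/2052 + 2197/8791 = 4499453/18039132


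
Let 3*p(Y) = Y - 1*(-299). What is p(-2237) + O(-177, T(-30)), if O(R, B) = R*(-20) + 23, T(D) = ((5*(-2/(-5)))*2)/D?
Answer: 2917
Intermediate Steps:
p(Y) = 299/3 + Y/3 (p(Y) = (Y - 1*(-299))/3 = (Y + 299)/3 = (299 + Y)/3 = 299/3 + Y/3)
T(D) = 4/D (T(D) = ((5*(-2*(-1/5)))*2)/D = ((5*(2/5))*2)/D = (2*2)/D = 4/D)
O(R, B) = 23 - 20*R (O(R, B) = -20*R + 23 = 23 - 20*R)
p(-2237) + O(-177, T(-30)) = (299/3 + (1/3)*(-2237)) + (23 - 20*(-177)) = (299/3 - 2237/3) + (23 + 3540) = -646 + 3563 = 2917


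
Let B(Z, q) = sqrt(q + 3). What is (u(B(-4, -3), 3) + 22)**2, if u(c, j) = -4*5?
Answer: 4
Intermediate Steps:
B(Z, q) = sqrt(3 + q)
u(c, j) = -20
(u(B(-4, -3), 3) + 22)**2 = (-20 + 22)**2 = 2**2 = 4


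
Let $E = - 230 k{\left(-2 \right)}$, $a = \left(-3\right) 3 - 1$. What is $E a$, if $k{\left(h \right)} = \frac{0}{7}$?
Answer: $0$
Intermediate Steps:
$k{\left(h \right)} = 0$ ($k{\left(h \right)} = 0 \cdot \frac{1}{7} = 0$)
$a = -10$ ($a = -9 - 1 = -10$)
$E = 0$ ($E = \left(-230\right) 0 = 0$)
$E a = 0 \left(-10\right) = 0$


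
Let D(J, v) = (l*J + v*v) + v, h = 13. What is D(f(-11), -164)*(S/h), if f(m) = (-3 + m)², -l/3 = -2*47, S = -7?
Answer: -44156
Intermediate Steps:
l = 282 (l = -(-6)*47 = -3*(-94) = 282)
D(J, v) = v + v² + 282*J (D(J, v) = (282*J + v*v) + v = (282*J + v²) + v = (v² + 282*J) + v = v + v² + 282*J)
D(f(-11), -164)*(S/h) = (-164 + (-164)² + 282*(-3 - 11)²)*(-7/13) = (-164 + 26896 + 282*(-14)²)*(-7*1/13) = (-164 + 26896 + 282*196)*(-7/13) = (-164 + 26896 + 55272)*(-7/13) = 82004*(-7/13) = -44156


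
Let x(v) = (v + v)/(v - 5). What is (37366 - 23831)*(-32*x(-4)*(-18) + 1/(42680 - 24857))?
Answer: 123511977695/17823 ≈ 6.9299e+6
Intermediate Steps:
x(v) = 2*v/(-5 + v) (x(v) = (2*v)/(-5 + v) = 2*v/(-5 + v))
(37366 - 23831)*(-32*x(-4)*(-18) + 1/(42680 - 24857)) = (37366 - 23831)*(-64*(-4)/(-5 - 4)*(-18) + 1/(42680 - 24857)) = 13535*(-64*(-4)/(-9)*(-18) + 1/17823) = 13535*(-64*(-4)*(-1)/9*(-18) + 1/17823) = 13535*(-32*8/9*(-18) + 1/17823) = 13535*(-256/9*(-18) + 1/17823) = 13535*(512 + 1/17823) = 13535*(9125377/17823) = 123511977695/17823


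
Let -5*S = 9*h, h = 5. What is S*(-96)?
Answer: 864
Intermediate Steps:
S = -9 (S = -9*5/5 = -⅕*45 = -9)
S*(-96) = -9*(-96) = 864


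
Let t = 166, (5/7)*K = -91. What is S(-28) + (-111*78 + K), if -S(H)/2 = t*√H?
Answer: -43927/5 - 664*I*√7 ≈ -8785.4 - 1756.8*I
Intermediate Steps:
K = -637/5 (K = (7/5)*(-91) = -637/5 ≈ -127.40)
S(H) = -332*√H
S(-28) + (-111*78 + K) = -664*I*√7 + (-111*78 - 637/5) = -664*I*√7 + (-8658 - 637/5) = -664*I*√7 - 43927/5 = -43927/5 - 664*I*√7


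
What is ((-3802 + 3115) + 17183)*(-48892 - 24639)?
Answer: -1212967376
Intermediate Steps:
((-3802 + 3115) + 17183)*(-48892 - 24639) = (-687 + 17183)*(-73531) = 16496*(-73531) = -1212967376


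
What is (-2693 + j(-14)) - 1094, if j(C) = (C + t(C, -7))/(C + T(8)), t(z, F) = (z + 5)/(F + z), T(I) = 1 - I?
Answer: -556594/147 ≈ -3786.4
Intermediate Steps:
t(z, F) = (5 + z)/(F + z)
j(C) = (C + (5 + C)/(-7 + C))/(-7 + C) (j(C) = (C + (5 + C)/(-7 + C))/(C + (1 - 1*8)) = (C + (5 + C)/(-7 + C))/(C + (1 - 8)) = (C + (5 + C)/(-7 + C))/(C - 7) = (C + (5 + C)/(-7 + C))/(-7 + C))
(-2693 + j(-14)) - 1094 = (-2693 + (5 - 14 - 14*(-7 - 14))/(-7 - 14)²) - 1094 = (-2693 + (5 - 14 - 14*(-21))/(-21)²) - 1094 = (-2693 + (5 - 14 + 294)/441) - 1094 = (-2693 + (1/441)*285) - 1094 = (-2693 + 95/147) - 1094 = -395776/147 - 1094 = -556594/147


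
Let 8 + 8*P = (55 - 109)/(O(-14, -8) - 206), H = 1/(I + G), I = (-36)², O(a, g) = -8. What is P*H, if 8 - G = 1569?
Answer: 829/226840 ≈ 0.0036546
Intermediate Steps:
G = -1561 (G = 8 - 1*1569 = 8 - 1569 = -1561)
I = 1296
H = -1/265 (H = 1/(1296 - 1561) = 1/(-265) = -1/265 ≈ -0.0037736)
P = -829/856 (P = -1 + ((55 - 109)/(-8 - 206))/8 = -1 + (-54/(-214))/8 = -1 + (-54*(-1/214))/8 = -1 + (⅛)*(27/107) = -1 + 27/856 = -829/856 ≈ -0.96846)
P*H = -829/856*(-1/265) = 829/226840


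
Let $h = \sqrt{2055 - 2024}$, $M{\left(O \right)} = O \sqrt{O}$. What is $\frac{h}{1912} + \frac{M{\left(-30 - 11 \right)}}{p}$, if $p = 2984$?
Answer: $\frac{\sqrt{31}}{1912} - \frac{41 i \sqrt{41}}{2984} \approx 0.002912 - 0.087979 i$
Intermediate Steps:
$M{\left(O \right)} = O^{\frac{3}{2}}$
$h = \sqrt{31} \approx 5.5678$
$\frac{h}{1912} + \frac{M{\left(-30 - 11 \right)}}{p} = \frac{\sqrt{31}}{1912} + \frac{\left(-30 - 11\right)^{\frac{3}{2}}}{2984} = \sqrt{31} \cdot \frac{1}{1912} + \left(-41\right)^{\frac{3}{2}} \cdot \frac{1}{2984} = \frac{\sqrt{31}}{1912} + - 41 i \sqrt{41} \cdot \frac{1}{2984} = \frac{\sqrt{31}}{1912} - \frac{41 i \sqrt{41}}{2984}$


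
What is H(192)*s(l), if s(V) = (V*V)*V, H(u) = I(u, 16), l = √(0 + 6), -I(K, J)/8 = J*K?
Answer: -147456*√6 ≈ -3.6119e+5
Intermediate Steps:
I(K, J) = -8*J*K
l = √6 ≈ 2.4495
H(u) = -128*u (H(u) = -8*16*u = -128*u)
s(V) = V³ (s(V) = V²*V = V³)
H(192)*s(l) = (-128*192)*(√6)³ = -147456*√6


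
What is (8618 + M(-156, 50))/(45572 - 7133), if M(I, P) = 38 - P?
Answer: 8606/38439 ≈ 0.22389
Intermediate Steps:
(8618 + M(-156, 50))/(45572 - 7133) = (8618 + (38 - 1*50))/(45572 - 7133) = (8618 + (38 - 50))/38439 = (8618 - 12)*(1/38439) = 8606*(1/38439) = 8606/38439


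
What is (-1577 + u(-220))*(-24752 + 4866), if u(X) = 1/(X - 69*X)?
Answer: 234574450617/7480 ≈ 3.1360e+7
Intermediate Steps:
u(X) = -1/(68*X) (u(X) = 1/(-68*X) = -1/(68*X))
(-1577 + u(-220))*(-24752 + 4866) = (-1577 - 1/68/(-220))*(-24752 + 4866) = (-1577 - 1/68*(-1/220))*(-19886) = (-1577 + 1/14960)*(-19886) = -23591919/14960*(-19886) = 234574450617/7480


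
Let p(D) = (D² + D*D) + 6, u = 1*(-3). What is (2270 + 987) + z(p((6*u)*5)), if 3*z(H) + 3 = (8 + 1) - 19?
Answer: 9758/3 ≈ 3252.7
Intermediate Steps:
u = -3
p(D) = 6 + 2*D² (p(D) = (D² + D²) + 6 = 2*D² + 6 = 6 + 2*D²)
z(H) = -13/3 (z(H) = -1 + ((8 + 1) - 19)/3 = -1 + (9 - 19)/3 = -1 + (⅓)*(-10) = -1 - 10/3 = -13/3)
(2270 + 987) + z(p((6*u)*5)) = (2270 + 987) - 13/3 = 3257 - 13/3 = 9758/3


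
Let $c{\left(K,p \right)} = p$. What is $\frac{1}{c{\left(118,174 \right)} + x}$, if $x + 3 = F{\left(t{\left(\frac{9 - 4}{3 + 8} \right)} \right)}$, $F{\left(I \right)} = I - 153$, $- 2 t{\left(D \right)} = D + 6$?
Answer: $\frac{22}{325} \approx 0.067692$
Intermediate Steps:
$t{\left(D \right)} = -3 - \frac{D}{2}$ ($t{\left(D \right)} = - \frac{D + 6}{2} = - \frac{6 + D}{2} = -3 - \frac{D}{2}$)
$F{\left(I \right)} = -153 + I$
$x = - \frac{3503}{22}$ ($x = -3 - \left(156 + \frac{9 - 4}{2 \left(3 + 8\right)}\right) = -3 - \left(156 + \frac{1}{2} \cdot 5 \cdot \frac{1}{11}\right) = -3 - \frac{3437}{22} = - \frac{3503}{22} \approx -159.23$)
$\frac{1}{c{\left(118,174 \right)} + x} = \frac{1}{174 - \frac{3503}{22}} = \frac{1}{\frac{325}{22}} = \frac{22}{325}$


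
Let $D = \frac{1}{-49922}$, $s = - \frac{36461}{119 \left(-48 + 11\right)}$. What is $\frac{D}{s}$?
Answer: $- \frac{4403}{1820206042} \approx -2.419 \cdot 10^{-6}$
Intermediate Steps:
$s = \frac{36461}{4403}$ ($s = - \frac{36461}{119 \left(-37\right)} = - \frac{36461}{-4403} = \left(-36461\right) \left(- \frac{1}{4403}\right) = \frac{36461}{4403} \approx 8.2809$)
$D = - \frac{1}{49922} \approx -2.0031 \cdot 10^{-5}$
$\frac{D}{s} = - \frac{1}{49922 \cdot \frac{36461}{4403}} = \left(- \frac{1}{49922}\right) \frac{4403}{36461} = - \frac{4403}{1820206042}$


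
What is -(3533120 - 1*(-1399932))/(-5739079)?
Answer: 4933052/5739079 ≈ 0.85955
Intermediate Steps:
-(3533120 - 1*(-1399932))/(-5739079) = -(3533120 + 1399932)*(-1)/5739079 = -4933052*(-1)/5739079 = -1*(-4933052/5739079) = 4933052/5739079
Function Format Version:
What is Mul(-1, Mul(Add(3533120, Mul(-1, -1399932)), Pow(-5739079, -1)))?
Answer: Rational(4933052, 5739079) ≈ 0.85955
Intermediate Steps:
Mul(-1, Mul(Add(3533120, Mul(-1, -1399932)), Pow(-5739079, -1))) = Mul(-1, Mul(Add(3533120, 1399932), Rational(-1, 5739079))) = Mul(-1, Mul(4933052, Rational(-1, 5739079))) = Mul(-1, Rational(-4933052, 5739079)) = Rational(4933052, 5739079)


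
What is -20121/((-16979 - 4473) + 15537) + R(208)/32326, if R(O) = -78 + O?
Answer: 6644902/1951105 ≈ 3.4057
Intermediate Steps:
-20121/((-16979 - 4473) + 15537) + R(208)/32326 = -20121/((-16979 - 4473) + 15537) + (-78 + 208)/32326 = -20121/(-21452 + 15537) + 130*(1/32326) = -20121/(-5915) + 65/16163 = -20121*(-1/5915) + 65/16163 = 20121/5915 + 65/16163 = 6644902/1951105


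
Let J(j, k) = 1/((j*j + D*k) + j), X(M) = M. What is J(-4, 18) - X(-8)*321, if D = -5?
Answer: 200303/78 ≈ 2568.0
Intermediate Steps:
J(j, k) = 1/(j + j**2 - 5*k) (J(j, k) = 1/((j*j - 5*k) + j) = 1/((j**2 - 5*k) + j) = 1/(j + j**2 - 5*k))
J(-4, 18) - X(-8)*321 = 1/(-4 + (-4)**2 - 5*18) - (-8)*321 = 1/(-4 + 16 - 90) - 1*(-2568) = 1/(-78) + 2568 = -1/78 + 2568 = 200303/78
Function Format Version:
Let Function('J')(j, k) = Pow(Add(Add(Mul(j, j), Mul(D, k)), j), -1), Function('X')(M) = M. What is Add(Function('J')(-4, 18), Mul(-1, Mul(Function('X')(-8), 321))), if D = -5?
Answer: Rational(200303, 78) ≈ 2568.0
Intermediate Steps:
Function('J')(j, k) = Pow(Add(j, Pow(j, 2), Mul(-5, k)), -1) (Function('J')(j, k) = Pow(Add(Add(Mul(j, j), Mul(-5, k)), j), -1) = Pow(Add(Add(Pow(j, 2), Mul(-5, k)), j), -1) = Pow(Add(j, Pow(j, 2), Mul(-5, k)), -1))
Add(Function('J')(-4, 18), Mul(-1, Mul(Function('X')(-8), 321))) = Add(Pow(Add(-4, Pow(-4, 2), Mul(-5, 18)), -1), Mul(-1, Mul(-8, 321))) = Add(Pow(Add(-4, 16, -90), -1), Mul(-1, -2568)) = Add(Pow(-78, -1), 2568) = Add(Rational(-1, 78), 2568) = Rational(200303, 78)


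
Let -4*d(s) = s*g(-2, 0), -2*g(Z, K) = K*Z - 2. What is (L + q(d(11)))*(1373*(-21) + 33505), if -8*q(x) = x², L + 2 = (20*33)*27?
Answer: 166482559/2 ≈ 8.3241e+7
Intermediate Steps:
L = 17818 (L = -2 + (20*33)*27 = -2 + 660*27 = -2 + 17820 = 17818)
g(Z, K) = 1 - K*Z/2 (g(Z, K) = -(K*Z - 2)/2 = -(-2 + K*Z)/2 = 1 - K*Z/2)
d(s) = -s/4 (d(s) = -s*(1 - ½*0*(-2))/4 = -s*(1 + 0)/4 = -s/4)
q(x) = -x²/8
(L + q(d(11)))*(1373*(-21) + 33505) = (17818 - (-¼*11)²/8)*(1373*(-21) + 33505) = (17818 - (-11/4)²/8)*(-28833 + 33505) = (17818 - ⅛*121/16)*4672 = (17818 - 121/128)*4672 = (2280583/128)*4672 = 166482559/2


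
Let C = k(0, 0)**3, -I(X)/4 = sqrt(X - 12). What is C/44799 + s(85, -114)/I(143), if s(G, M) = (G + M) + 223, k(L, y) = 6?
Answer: 72/14933 - 97*sqrt(131)/262 ≈ -4.2326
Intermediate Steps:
s(G, M) = 223 + G + M
I(X) = -4*sqrt(-12 + X) (I(X) = -4*sqrt(X - 12) = -4*sqrt(-12 + X))
C = 216 (C = 6**3 = 216)
C/44799 + s(85, -114)/I(143) = 216/44799 + (223 + 85 - 114)/((-4*sqrt(-12 + 143))) = 216*(1/44799) + 194/((-4*sqrt(131))) = 72/14933 + 194*(-sqrt(131)/524) = 72/14933 - 97*sqrt(131)/262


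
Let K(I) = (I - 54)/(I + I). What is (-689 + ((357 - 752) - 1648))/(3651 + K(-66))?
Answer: -30052/40171 ≈ -0.74810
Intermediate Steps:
K(I) = (-54 + I)/(2*I) (K(I) = (-54 + I)/((2*I)) = (-54 + I)*(1/(2*I)) = (-54 + I)/(2*I))
(-689 + ((357 - 752) - 1648))/(3651 + K(-66)) = (-689 + ((357 - 752) - 1648))/(3651 + (½)*(-54 - 66)/(-66)) = (-689 + (-395 - 1648))/(3651 + (½)*(-1/66)*(-120)) = (-689 - 2043)/(3651 + 10/11) = -2732/40171/11 = -2732*11/40171 = -30052/40171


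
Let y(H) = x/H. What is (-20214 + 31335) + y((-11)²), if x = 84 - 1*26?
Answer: 1345699/121 ≈ 11121.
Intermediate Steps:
x = 58 (x = 84 - 26 = 58)
y(H) = 58/H
(-20214 + 31335) + y((-11)²) = (-20214 + 31335) + 58/((-11)²) = 11121 + 58/121 = 1345699/121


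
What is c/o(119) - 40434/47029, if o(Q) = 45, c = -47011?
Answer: -2212699849/2116305 ≈ -1045.5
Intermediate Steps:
c/o(119) - 40434/47029 = -47011/45 - 40434/47029 = -2212699849/2116305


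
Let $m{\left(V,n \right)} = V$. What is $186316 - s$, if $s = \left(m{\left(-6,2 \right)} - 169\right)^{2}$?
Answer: $155691$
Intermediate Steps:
$s = 30625$ ($s = \left(-6 - 169\right)^{2} = \left(-175\right)^{2} = 30625$)
$186316 - s = 186316 - 30625 = 155691$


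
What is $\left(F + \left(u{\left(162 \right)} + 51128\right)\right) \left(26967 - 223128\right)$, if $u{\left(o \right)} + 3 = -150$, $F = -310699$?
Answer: $50947719564$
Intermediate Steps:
$u{\left(o \right)} = -153$ ($u{\left(o \right)} = -3 - 150 = -153$)
$\left(F + \left(u{\left(162 \right)} + 51128\right)\right) \left(26967 - 223128\right) = \left(-310699 + \left(-153 + 51128\right)\right) \left(26967 - 223128\right) = \left(-310699 + 50975\right) \left(-196161\right) = \left(-259724\right) \left(-196161\right) = 50947719564$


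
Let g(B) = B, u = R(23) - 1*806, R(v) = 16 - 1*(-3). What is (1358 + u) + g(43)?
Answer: 614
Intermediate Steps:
R(v) = 19 (R(v) = 16 + 3 = 19)
u = -787 (u = 19 - 1*806 = 19 - 806 = -787)
(1358 + u) + g(43) = (1358 - 787) + 43 = 571 + 43 = 614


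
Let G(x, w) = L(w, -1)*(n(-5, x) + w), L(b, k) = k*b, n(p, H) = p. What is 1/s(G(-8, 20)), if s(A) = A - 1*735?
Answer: -1/1035 ≈ -0.00096618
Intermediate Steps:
L(b, k) = b*k
G(x, w) = -w*(-5 + w) (G(x, w) = (w*(-1))*(-5 + w) = (-w)*(-5 + w) = -w*(-5 + w))
s(A) = -735 + A (s(A) = A - 735 = -735 + A)
1/s(G(-8, 20)) = 1/(-735 + 20*(5 - 1*20)) = 1/(-735 + 20*(5 - 20)) = 1/(-735 + 20*(-15)) = 1/(-735 - 300) = 1/(-1035) = -1/1035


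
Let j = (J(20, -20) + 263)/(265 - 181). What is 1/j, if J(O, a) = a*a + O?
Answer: 84/683 ≈ 0.12299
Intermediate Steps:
J(O, a) = O + a**2 (J(O, a) = a**2 + O = O + a**2)
j = 683/84 (j = ((20 + (-20)**2) + 263)/(265 - 181) = ((20 + 400) + 263)/84 = (420 + 263)*(1/84) = 683*(1/84) = 683/84 ≈ 8.1310)
1/j = 1/(683/84) = 84/683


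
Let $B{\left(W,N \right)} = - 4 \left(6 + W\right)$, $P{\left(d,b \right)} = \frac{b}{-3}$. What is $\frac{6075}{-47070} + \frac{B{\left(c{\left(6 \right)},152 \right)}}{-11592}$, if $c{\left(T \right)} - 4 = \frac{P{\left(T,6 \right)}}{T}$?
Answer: $- \frac{285839}{2273481} \approx -0.12573$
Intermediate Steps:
$P{\left(d,b \right)} = - \frac{b}{3}$ ($P{\left(d,b \right)} = b \left(- \frac{1}{3}\right) = - \frac{b}{3}$)
$c{\left(T \right)} = 4 - \frac{2}{T}$ ($c{\left(T \right)} = 4 + \frac{\left(- \frac{1}{3}\right) 6}{T} = 4 - \frac{2}{T}$)
$B{\left(W,N \right)} = -24 - 4 W$
$\frac{6075}{-47070} + \frac{B{\left(c{\left(6 \right)},152 \right)}}{-11592} = \frac{6075}{-47070} + \frac{-24 - 4 \left(4 - \frac{2}{6}\right)}{-11592} = 6075 \left(- \frac{1}{47070}\right) + \left(-24 - 4 \left(4 - \frac{1}{3}\right)\right) \left(- \frac{1}{11592}\right) = - \frac{135}{1046} + \left(-24 - 4 \left(4 - \frac{1}{3}\right)\right) \left(- \frac{1}{11592}\right) = - \frac{135}{1046} + \left(-24 - \frac{44}{3}\right) \left(- \frac{1}{11592}\right) = - \frac{135}{1046} - - \frac{29}{8694} = - \frac{135}{1046} + \frac{29}{8694} = - \frac{285839}{2273481}$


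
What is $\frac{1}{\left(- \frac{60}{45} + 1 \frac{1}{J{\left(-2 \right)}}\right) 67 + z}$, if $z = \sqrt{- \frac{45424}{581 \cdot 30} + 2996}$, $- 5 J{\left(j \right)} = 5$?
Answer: $- \frac{4087335}{560724421} - \frac{6 \sqrt{56837983755}}{560724421} \approx -0.0098404$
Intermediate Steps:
$J{\left(j \right)} = -1$ ($J{\left(j \right)} = \left(- \frac{1}{5}\right) 5 = -1$)
$z = \frac{2 \sqrt{56837983755}}{8715}$ ($z = \sqrt{- \frac{45424}{17430} + 2996} = \sqrt{\left(-45424\right) \frac{1}{17430} + 2996} = \sqrt{- \frac{22712}{8715} + 2996} = \sqrt{\frac{26087428}{8715}} = \frac{2 \sqrt{56837983755}}{8715} \approx 54.712$)
$\frac{1}{\left(- \frac{60}{45} + 1 \frac{1}{J{\left(-2 \right)}}\right) 67 + z} = \frac{1}{\left(- \frac{60}{45} + 1 \frac{1}{-1}\right) 67 + \frac{2 \sqrt{56837983755}}{8715}} = \frac{1}{\left(\left(-60\right) \frac{1}{45} + 1 \left(-1\right)\right) 67 + \frac{2 \sqrt{56837983755}}{8715}} = \frac{1}{\left(- \frac{4}{3} - 1\right) 67 + \frac{2 \sqrt{56837983755}}{8715}} = \frac{1}{\left(- \frac{7}{3}\right) 67 + \frac{2 \sqrt{56837983755}}{8715}} = \frac{1}{- \frac{469}{3} + \frac{2 \sqrt{56837983755}}{8715}}$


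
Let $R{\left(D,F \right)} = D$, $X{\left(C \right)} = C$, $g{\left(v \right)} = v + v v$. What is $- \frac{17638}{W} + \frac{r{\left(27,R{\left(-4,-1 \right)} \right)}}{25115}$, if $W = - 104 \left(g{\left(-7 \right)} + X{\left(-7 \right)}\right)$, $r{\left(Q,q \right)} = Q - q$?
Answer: $\frac{44309121}{9141860} \approx 4.8468$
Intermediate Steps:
$g{\left(v \right)} = v + v^{2}$
$W = -3640$ ($W = - 104 \left(- 7 \left(1 - 7\right) - 7\right) = - 104 \left(\left(-7\right) \left(-6\right) - 7\right) = - 104 \left(42 - 7\right) = \left(-104\right) 35 = -3640$)
$- \frac{17638}{W} + \frac{r{\left(27,R{\left(-4,-1 \right)} \right)}}{25115} = - \frac{17638}{-3640} + \frac{27 - -4}{25115} = \left(-17638\right) \left(- \frac{1}{3640}\right) + \left(27 + 4\right) \frac{1}{25115} = \frac{8819}{1820} + 31 \cdot \frac{1}{25115} = \frac{8819}{1820} + \frac{31}{25115} = \frac{44309121}{9141860}$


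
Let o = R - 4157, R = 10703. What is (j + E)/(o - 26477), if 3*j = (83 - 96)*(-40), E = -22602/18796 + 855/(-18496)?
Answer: -44869018201/5196771310272 ≈ -0.0086340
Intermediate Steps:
E = -108529293/86912704 (E = -22602*1/18796 + 855*(-1/18496) = -11301/9398 - 855/18496 = -108529293/86912704 ≈ -1.2487)
j = 520/3 (j = ((83 - 96)*(-40))/3 = (-13*(-40))/3 = (⅓)*520 = 520/3 ≈ 173.33)
o = 6546 (o = 10703 - 4157 = 6546)
(j + E)/(o - 26477) = (520/3 - 108529293/86912704)/(6546 - 26477) = (44869018201/260738112)/(-19931) = (44869018201/260738112)*(-1/19931) = -44869018201/5196771310272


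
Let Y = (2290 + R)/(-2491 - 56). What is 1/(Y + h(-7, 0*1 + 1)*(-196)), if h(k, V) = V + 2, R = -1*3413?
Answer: -2547/1496513 ≈ -0.0017020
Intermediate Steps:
R = -3413
Y = 1123/2547 (Y = (2290 - 3413)/(-2491 - 56) = -1123/(-2547) = -1123*(-1/2547) = 1123/2547 ≈ 0.44091)
h(k, V) = 2 + V
1/(Y + h(-7, 0*1 + 1)*(-196)) = 1/(1123/2547 + (2 + (0*1 + 1))*(-196)) = 1/(1123/2547 + (2 + (0 + 1))*(-196)) = 1/(1123/2547 + (2 + 1)*(-196)) = 1/(1123/2547 + 3*(-196)) = 1/(1123/2547 - 588) = 1/(-1496513/2547) = -2547/1496513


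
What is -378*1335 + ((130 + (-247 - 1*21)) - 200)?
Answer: -504968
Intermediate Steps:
-378*1335 + ((130 + (-247 - 1*21)) - 200) = -504630 + ((130 + (-247 - 21)) - 200) = -504630 + ((130 - 268) - 200) = -504630 + (-138 - 200) = -504630 - 338 = -504968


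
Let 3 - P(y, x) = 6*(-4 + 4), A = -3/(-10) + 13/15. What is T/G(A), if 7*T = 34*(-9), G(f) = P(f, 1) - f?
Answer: -1836/77 ≈ -23.844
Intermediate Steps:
A = 7/6 (A = -3*(-1/10) + 13*(1/15) = 3/10 + 13/15 = 7/6 ≈ 1.1667)
P(y, x) = 3 (P(y, x) = 3 - 6*(-4 + 4) = 3 - 6*0 = 3 - 1*0 = 3 + 0 = 3)
G(f) = 3 - f
T = -306/7 (T = (34*(-9))/7 = (1/7)*(-306) = -306/7 ≈ -43.714)
T/G(A) = -306/(7*(3 - 1*7/6)) = -306/(7*(3 - 7/6)) = -306/(7*11/6) = -306/7*6/11 = -1836/77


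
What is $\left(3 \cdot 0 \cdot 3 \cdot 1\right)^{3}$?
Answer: $0$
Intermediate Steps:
$\left(3 \cdot 0 \cdot 3 \cdot 1\right)^{3} = \left(3 \cdot 0 \cdot 1\right)^{3} = \left(0 \cdot 1\right)^{3} = 0^{3} = 0$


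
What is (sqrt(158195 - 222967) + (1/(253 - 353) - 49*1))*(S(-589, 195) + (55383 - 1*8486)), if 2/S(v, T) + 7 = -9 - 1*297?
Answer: -71940597859/31300 + 29357518*I*sqrt(16193)/313 ≈ -2.2984e+6 + 1.1935e+7*I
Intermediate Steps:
S(v, T) = -2/313 (S(v, T) = 2/(-7 + (-9 - 1*297)) = 2/(-7 + (-9 - 297)) = 2/(-7 - 306) = 2/(-313) = 2*(-1/313) = -2/313)
(sqrt(158195 - 222967) + (1/(253 - 353) - 49*1))*(S(-589, 195) + (55383 - 1*8486)) = (sqrt(158195 - 222967) + (1/(253 - 353) - 49*1))*(-2/313 + (55383 - 1*8486)) = (sqrt(-64772) + (1/(-100) - 49))*(-2/313 + (55383 - 8486)) = (2*I*sqrt(16193) + (-1/100 - 49))*(-2/313 + 46897) = (2*I*sqrt(16193) - 4901/100)*(14678759/313) = (-4901/100 + 2*I*sqrt(16193))*(14678759/313) = -71940597859/31300 + 29357518*I*sqrt(16193)/313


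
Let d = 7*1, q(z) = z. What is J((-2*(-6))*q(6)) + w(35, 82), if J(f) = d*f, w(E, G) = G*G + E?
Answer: 7263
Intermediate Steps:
w(E, G) = E + G² (w(E, G) = G² + E = E + G²)
d = 7
J(f) = 7*f
J((-2*(-6))*q(6)) + w(35, 82) = 7*(-2*(-6)*6) + (35 + 82²) = 7*(12*6) + (35 + 6724) = 7*72 + 6759 = 504 + 6759 = 7263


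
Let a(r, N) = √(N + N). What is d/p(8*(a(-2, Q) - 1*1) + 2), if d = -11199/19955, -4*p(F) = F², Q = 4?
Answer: 1534263/282582755 + 537552*√2/282582755 ≈ 0.0081197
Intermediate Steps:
a(r, N) = √2*√N (a(r, N) = √(2*N) = √2*√N)
p(F) = -F²/4
d = -11199/19955 (d = -11199*1/19955 = -11199/19955 ≈ -0.56121)
d/p(8*(a(-2, Q) - 1*1) + 2) = -11199*(-4/(8*(√2*√4 - 1*1) + 2)²)/19955 = -11199*(-4/(8*(√2*2 - 1) + 2)²)/19955 = -11199*(-4/(8*(2*√2 - 1) + 2)²)/19955 = -11199*(-4/(8*(-1 + 2*√2) + 2)²)/19955 = -11199*(-4/((-8 + 16*√2) + 2)²)/19955 = -11199*(-4/(-6 + 16*√2)²)/19955 = -(-44796)/(19955*(-6 + 16*√2)²) = 44796/(19955*(-6 + 16*√2)²)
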